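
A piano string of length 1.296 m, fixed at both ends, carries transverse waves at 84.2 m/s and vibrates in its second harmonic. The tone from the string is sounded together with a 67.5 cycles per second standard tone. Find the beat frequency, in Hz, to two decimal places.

2.53 Hz

For a string fixed at both ends, f_n = n·v/(2L) = 2·84.2/(2·1.296) = 64.9691 Hz.
f_beat = |64.9691 − 67.5| = 2.53 Hz.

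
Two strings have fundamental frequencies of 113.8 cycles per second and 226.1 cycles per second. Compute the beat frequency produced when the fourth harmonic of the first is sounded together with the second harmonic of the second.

3.0 Hz

Fourth harmonic of the first: 4·113.8 = 455.2 Hz.
Second harmonic of the second: 2·226.1 = 452.2 Hz.
f_beat = |455.2 − 452.2| = 3.0 Hz.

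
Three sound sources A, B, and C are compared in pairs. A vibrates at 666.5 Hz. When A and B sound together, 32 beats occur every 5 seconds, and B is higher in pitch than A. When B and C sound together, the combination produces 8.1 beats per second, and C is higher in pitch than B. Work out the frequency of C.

681 Hz

A–B: Beat frequency = 32/5 = 6.4 Hz.
B is above A, so f_B = 666.5 + 6.4 = 672.9 Hz.
C is above B, so f_C = 672.9 + 8.1 = 681 Hz.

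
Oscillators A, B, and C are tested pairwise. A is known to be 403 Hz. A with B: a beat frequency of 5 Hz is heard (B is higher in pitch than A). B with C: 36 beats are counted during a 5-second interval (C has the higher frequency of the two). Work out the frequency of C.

B is above A, so f_B = 403 + 5 = 408 Hz.
B–C: Beat frequency = 36/5 = 7.2 Hz.
C is above B, so f_C = 408 + 7.2 = 415.2 Hz.

415.2 Hz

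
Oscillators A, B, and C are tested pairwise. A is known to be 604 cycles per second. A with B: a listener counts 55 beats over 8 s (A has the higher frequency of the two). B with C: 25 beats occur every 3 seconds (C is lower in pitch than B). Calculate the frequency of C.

588.7917 Hz

A–B: Beat frequency = 55/8 = 6.875 Hz.
B is below A, so f_B = 604 − 6.875 = 597.125 Hz.
B–C: Beat frequency = 25/3 = 8.3333 Hz.
C is below B, so f_C = 597.125 − 8.3333 = 588.7917 Hz.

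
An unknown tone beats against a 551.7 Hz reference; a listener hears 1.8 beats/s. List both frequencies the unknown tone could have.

|f − 551.7| = 1.8, so f = 551.7 ± 1.8.

549.9 Hz or 553.5 Hz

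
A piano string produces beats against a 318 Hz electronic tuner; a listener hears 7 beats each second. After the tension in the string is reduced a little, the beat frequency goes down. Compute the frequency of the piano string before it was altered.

325 Hz

|f − 318| = 7, so the piano string was at either 311 Hz or 325 Hz.
Lower tension means lower frequency; the adjustment lowers the piano string's frequency.
The beat rate fell, so the adjustment moved the piano string toward 318 Hz — it must have started above the reference.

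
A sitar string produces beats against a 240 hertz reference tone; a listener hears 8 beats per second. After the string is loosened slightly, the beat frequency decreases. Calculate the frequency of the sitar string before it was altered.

248 Hz

|f − 240| = 8, so the sitar string was at either 232 Hz or 248 Hz.
Reducing tension lowers a string's frequency; the adjustment lowers the sitar string's frequency.
The beat rate fell, so the adjustment moved the sitar string toward 240 Hz — it must have started above the reference.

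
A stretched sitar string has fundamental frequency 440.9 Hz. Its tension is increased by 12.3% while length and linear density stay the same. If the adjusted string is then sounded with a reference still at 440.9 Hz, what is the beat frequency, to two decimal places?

26.33 Hz

For a string, f ∝ √T, so the new frequency is 440.9·√1.123 = 467.2292 Hz.
f_beat = |467.2292 − 440.9| = 26.33 Hz.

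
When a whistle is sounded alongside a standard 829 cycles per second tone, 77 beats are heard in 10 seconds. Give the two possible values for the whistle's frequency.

821.3 Hz or 836.7 Hz

Beat frequency = 77/10 = 7.7 Hz.
|f − 829| = 7.7, so f = 829 ± 7.7.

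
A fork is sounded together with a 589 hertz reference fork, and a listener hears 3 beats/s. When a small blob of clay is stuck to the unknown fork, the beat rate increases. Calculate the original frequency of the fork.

586 Hz

|f − 589| = 3, so the fork was at either 586 Hz or 592 Hz.
Adding mass to a fork lowers its frequency; the adjustment lowers the fork's frequency.
The beat rate rose, so the adjustment moved the fork further from 589 Hz — it was already below the reference.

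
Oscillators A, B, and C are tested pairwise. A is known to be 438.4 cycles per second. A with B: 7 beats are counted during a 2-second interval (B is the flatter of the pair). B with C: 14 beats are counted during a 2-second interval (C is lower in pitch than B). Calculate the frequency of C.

A–B: Beat frequency = 7/2 = 3.5 Hz.
B is below A, so f_B = 438.4 − 3.5 = 434.9 Hz.
B–C: Beat frequency = 14/2 = 7 Hz.
C is below B, so f_C = 434.9 − 7 = 427.9 Hz.

427.9 Hz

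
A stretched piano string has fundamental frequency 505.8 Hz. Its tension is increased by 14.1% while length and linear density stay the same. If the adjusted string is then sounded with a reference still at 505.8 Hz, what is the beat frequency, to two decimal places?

For a string, f ∝ √T, so the new frequency is 505.8·√1.141 = 540.2834 Hz.
f_beat = |540.2834 − 505.8| = 34.48 Hz.

34.48 Hz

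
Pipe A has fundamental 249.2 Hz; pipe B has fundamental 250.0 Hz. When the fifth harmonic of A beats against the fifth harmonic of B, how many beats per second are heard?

Fifth harmonic of the first: 5·249.2 = 1246.0 Hz.
Fifth harmonic of the second: 5·250.0 = 1250.0 Hz.
f_beat = |1246.0 − 1250.0| = 4.0 Hz.

4.0 Hz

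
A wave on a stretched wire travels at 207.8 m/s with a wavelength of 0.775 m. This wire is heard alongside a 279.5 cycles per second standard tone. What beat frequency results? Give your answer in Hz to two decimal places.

11.37 Hz

Source frequency f = v/λ = 207.8/0.775 = 268.1290 Hz.
f_beat = |268.1290 − 279.5| = 11.37 Hz.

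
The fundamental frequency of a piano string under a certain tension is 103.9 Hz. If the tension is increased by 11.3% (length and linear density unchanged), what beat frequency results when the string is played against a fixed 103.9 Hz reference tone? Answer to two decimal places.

For a string, f ∝ √T, so the new frequency is 103.9·√1.113 = 109.6133 Hz.
f_beat = |109.6133 − 103.9| = 5.71 Hz.

5.71 Hz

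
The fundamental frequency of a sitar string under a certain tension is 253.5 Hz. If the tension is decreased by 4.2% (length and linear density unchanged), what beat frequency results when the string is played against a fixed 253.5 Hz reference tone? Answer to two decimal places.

5.38 Hz

For a string, f ∝ √T, so the new frequency is 253.5·√0.958 = 248.1194 Hz.
f_beat = |248.1194 − 253.5| = 5.38 Hz.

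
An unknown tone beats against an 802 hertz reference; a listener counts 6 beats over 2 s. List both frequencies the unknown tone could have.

799 Hz or 805 Hz

Beat frequency = 6/2 = 3 Hz.
|f − 802| = 3, so f = 802 ± 3.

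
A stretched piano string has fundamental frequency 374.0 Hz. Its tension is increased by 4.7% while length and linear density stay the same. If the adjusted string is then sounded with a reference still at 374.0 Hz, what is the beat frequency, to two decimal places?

8.69 Hz

For a string, f ∝ √T, so the new frequency is 374.0·√1.047 = 382.6881 Hz.
f_beat = |382.6881 − 374.0| = 8.69 Hz.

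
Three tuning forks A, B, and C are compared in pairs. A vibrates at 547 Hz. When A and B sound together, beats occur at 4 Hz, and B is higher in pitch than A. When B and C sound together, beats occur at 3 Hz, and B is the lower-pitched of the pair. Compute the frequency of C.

554 Hz

B is above A, so f_B = 547 + 4 = 551 Hz.
C is above B, so f_C = 551 + 3 = 554 Hz.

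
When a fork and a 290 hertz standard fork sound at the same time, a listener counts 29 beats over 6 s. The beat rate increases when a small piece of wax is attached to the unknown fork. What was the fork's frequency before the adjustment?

285.1667 Hz

Beat frequency = 29/6 = 4.8333 Hz.
|f − 290| = 4.8333, so the fork was at either 285.1667 Hz or 294.8333 Hz.
Loading a fork with wax lowers its frequency; the adjustment lowers the fork's frequency.
The beat rate rose, so the adjustment moved the fork further from 290 Hz — it was already below the reference.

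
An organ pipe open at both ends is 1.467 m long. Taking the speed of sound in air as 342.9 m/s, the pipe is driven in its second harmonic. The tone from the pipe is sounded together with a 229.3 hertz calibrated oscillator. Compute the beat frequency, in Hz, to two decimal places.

Open pipe: f_n = n·v/(2L) = 2·342.9/(2·1.467) = 233.7423 Hz.
f_beat = |233.7423 − 229.3| = 4.44 Hz.

4.44 Hz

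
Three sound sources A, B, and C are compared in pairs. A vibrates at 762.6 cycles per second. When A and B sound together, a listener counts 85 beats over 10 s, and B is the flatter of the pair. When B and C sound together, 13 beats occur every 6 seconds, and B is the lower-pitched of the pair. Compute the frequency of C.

A–B: Beat frequency = 85/10 = 8.5 Hz.
B is below A, so f_B = 762.6 − 8.5 = 754.1 Hz.
B–C: Beat frequency = 13/6 = 2.1667 Hz.
C is above B, so f_C = 754.1 + 2.1667 = 756.2667 Hz.

756.2667 Hz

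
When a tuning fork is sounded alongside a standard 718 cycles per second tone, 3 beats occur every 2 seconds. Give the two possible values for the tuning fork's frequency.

716.5 Hz or 719.5 Hz

Beat frequency = 3/2 = 1.5 Hz.
|f − 718| = 1.5, so f = 718 ± 1.5.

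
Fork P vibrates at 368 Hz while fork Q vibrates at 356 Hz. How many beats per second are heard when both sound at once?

12 Hz

Beats arise from superposition of two nearby frequencies; the beat rate is |f₁ − f₂|.
|368 − 356| = 12 Hz.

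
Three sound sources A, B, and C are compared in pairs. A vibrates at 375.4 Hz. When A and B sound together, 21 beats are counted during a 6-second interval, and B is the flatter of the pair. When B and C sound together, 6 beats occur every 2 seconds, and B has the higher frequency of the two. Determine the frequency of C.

368.9 Hz

A–B: Beat frequency = 21/6 = 3.5 Hz.
B is below A, so f_B = 375.4 − 3.5 = 371.9 Hz.
B–C: Beat frequency = 6/2 = 3 Hz.
C is below B, so f_C = 371.9 − 3 = 368.9 Hz.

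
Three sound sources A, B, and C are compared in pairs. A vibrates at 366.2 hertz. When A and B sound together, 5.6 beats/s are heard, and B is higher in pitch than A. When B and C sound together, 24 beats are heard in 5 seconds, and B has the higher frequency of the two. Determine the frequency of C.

B is above A, so f_B = 366.2 + 5.6 = 371.8 Hz.
B–C: Beat frequency = 24/5 = 4.8 Hz.
C is below B, so f_C = 371.8 − 4.8 = 367 Hz.

367 Hz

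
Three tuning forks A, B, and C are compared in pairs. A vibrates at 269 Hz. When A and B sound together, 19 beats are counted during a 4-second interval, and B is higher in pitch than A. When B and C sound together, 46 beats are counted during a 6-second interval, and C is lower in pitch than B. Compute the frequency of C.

A–B: Beat frequency = 19/4 = 4.75 Hz.
B is above A, so f_B = 269 + 4.75 = 273.75 Hz.
B–C: Beat frequency = 46/6 = 7.6667 Hz.
C is below B, so f_C = 273.75 − 7.6667 = 266.0833 Hz.

266.0833 Hz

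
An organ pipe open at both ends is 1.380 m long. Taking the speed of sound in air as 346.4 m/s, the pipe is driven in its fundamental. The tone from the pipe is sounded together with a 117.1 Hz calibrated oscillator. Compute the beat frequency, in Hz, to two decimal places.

Open pipe: f_n = n·v/(2L) = 1·346.4/(2·1.380) = 125.5072 Hz.
f_beat = |125.5072 − 117.1| = 8.41 Hz.

8.41 Hz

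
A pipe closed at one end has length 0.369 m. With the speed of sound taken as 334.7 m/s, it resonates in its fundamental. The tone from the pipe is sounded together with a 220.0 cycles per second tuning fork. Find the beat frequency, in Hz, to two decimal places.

Closed pipe (odd harmonics): f_n = n·v/(4L) = 1·334.7/(4·0.369) = 226.7615 Hz.
f_beat = |226.7615 − 220.0| = 6.76 Hz.

6.76 Hz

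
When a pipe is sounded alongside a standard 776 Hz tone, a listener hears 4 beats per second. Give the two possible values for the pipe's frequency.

|f − 776| = 4, so f = 776 ± 4.

772 Hz or 780 Hz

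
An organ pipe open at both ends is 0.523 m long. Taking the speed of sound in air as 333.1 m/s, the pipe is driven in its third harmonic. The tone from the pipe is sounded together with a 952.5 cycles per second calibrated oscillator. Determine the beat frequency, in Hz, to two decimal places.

2.85 Hz

Open pipe: f_n = n·v/(2L) = 3·333.1/(2·0.523) = 955.3537 Hz.
f_beat = |955.3537 − 952.5| = 2.85 Hz.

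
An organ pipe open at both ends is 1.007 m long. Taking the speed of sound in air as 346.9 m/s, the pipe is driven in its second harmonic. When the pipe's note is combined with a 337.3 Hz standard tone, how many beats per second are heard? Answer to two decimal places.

Open pipe: f_n = n·v/(2L) = 2·346.9/(2·1.007) = 344.4886 Hz.
f_beat = |344.4886 − 337.3| = 7.19 Hz.

7.19 Hz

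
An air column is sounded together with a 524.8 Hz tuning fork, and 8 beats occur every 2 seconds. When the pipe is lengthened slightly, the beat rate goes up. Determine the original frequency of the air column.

520.8 Hz

Beat frequency = 8/2 = 4 Hz.
|f − 524.8| = 4, so the air column was at either 520.8 Hz or 528.8 Hz.
A longer pipe has a lower fundamental; the adjustment lowers the air column's frequency.
The beat rate rose, so the adjustment moved the air column further from 524.8 Hz — it was already below the reference.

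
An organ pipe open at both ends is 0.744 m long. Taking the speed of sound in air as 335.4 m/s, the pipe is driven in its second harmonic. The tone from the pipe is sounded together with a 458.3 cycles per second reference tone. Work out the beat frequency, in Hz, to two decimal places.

Open pipe: f_n = n·v/(2L) = 2·335.4/(2·0.744) = 450.8065 Hz.
f_beat = |450.8065 − 458.3| = 7.49 Hz.

7.49 Hz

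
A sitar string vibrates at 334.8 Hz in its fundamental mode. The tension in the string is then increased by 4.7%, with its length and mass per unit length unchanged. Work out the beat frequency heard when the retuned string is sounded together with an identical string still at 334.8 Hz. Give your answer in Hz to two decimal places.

For a string, f ∝ √T, so the new frequency is 334.8·√1.047 = 342.5775 Hz.
f_beat = |342.5775 − 334.8| = 7.78 Hz.

7.78 Hz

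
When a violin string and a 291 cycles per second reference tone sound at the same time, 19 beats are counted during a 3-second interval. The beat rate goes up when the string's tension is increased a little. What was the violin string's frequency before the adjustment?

Beat frequency = 19/3 = 6.3333 Hz.
|f − 291| = 6.3333, so the violin string was at either 284.6667 Hz or 297.3333 Hz.
Higher tension means higher frequency; the adjustment raises the violin string's frequency.
The beat rate rose, so the adjustment moved the violin string further from 291 Hz — it was already above the reference.

297.3333 Hz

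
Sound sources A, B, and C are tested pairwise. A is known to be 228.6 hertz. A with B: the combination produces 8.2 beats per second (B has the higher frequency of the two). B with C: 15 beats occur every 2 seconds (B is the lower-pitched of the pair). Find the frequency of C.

B is above A, so f_B = 228.6 + 8.2 = 236.8 Hz.
B–C: Beat frequency = 15/2 = 7.5 Hz.
C is above B, so f_C = 236.8 + 7.5 = 244.3 Hz.

244.3 Hz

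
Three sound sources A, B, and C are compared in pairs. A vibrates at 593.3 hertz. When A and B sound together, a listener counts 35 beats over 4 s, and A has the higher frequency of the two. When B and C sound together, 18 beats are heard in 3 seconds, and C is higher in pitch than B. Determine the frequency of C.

A–B: Beat frequency = 35/4 = 8.75 Hz.
B is below A, so f_B = 593.3 − 8.75 = 584.55 Hz.
B–C: Beat frequency = 18/3 = 6 Hz.
C is above B, so f_C = 584.55 + 6 = 590.55 Hz.

590.55 Hz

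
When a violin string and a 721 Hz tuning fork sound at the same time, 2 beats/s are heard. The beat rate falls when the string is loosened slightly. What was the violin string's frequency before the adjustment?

723 Hz

|f − 721| = 2, so the violin string was at either 719 Hz or 723 Hz.
Reducing tension lowers a string's frequency; the adjustment lowers the violin string's frequency.
The beat rate fell, so the adjustment moved the violin string toward 721 Hz — it must have started above the reference.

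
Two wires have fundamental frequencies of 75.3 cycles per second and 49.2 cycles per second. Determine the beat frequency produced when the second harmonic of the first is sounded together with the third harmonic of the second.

Second harmonic of the first: 2·75.3 = 150.6 Hz.
Third harmonic of the second: 3·49.2 = 147.6 Hz.
f_beat = |150.6 − 147.6| = 3.0 Hz.

3.0 Hz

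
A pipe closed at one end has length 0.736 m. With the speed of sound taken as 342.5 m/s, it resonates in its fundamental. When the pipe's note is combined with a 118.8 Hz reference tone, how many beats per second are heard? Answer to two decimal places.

2.46 Hz

Closed pipe (odd harmonics): f_n = n·v/(4L) = 1·342.5/(4·0.736) = 116.3383 Hz.
f_beat = |116.3383 − 118.8| = 2.46 Hz.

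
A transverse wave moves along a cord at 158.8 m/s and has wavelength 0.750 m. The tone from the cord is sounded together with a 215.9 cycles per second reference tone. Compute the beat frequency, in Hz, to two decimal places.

Source frequency f = v/λ = 158.8/0.750 = 211.7333 Hz.
f_beat = |211.7333 − 215.9| = 4.17 Hz.

4.17 Hz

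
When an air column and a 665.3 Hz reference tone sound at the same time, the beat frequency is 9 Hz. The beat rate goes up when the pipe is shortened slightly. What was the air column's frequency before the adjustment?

|f − 665.3| = 9, so the air column was at either 656.3 Hz or 674.3 Hz.
A shorter pipe has a higher fundamental; the adjustment raises the air column's frequency.
The beat rate rose, so the adjustment moved the air column further from 665.3 Hz — it was already above the reference.

674.3 Hz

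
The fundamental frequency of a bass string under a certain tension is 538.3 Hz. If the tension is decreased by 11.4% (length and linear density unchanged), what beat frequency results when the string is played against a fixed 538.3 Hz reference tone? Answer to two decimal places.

31.61 Hz

For a string, f ∝ √T, so the new frequency is 538.3·√0.886 = 506.6887 Hz.
f_beat = |506.6887 − 538.3| = 31.61 Hz.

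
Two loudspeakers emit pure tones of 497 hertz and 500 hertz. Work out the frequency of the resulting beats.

Beats arise from superposition of two nearby frequencies; the beat rate is |f₁ − f₂|.
|497 − 500| = 3 Hz.

3 Hz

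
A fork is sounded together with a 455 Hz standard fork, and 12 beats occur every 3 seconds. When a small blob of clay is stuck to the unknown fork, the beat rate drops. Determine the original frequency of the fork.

Beat frequency = 12/3 = 4 Hz.
|f − 455| = 4, so the fork was at either 451 Hz or 459 Hz.
Adding mass to a fork lowers its frequency; the adjustment lowers the fork's frequency.
The beat rate fell, so the adjustment moved the fork toward 455 Hz — it must have started above the reference.

459 Hz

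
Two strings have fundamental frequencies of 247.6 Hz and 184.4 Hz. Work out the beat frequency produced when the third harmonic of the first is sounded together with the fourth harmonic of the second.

5.2 Hz

Third harmonic of the first: 3·247.6 = 742.8 Hz.
Fourth harmonic of the second: 4·184.4 = 737.6 Hz.
f_beat = |742.8 − 737.6| = 5.2 Hz.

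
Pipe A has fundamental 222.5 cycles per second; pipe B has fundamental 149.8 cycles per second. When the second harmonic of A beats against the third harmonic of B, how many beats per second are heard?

4.4 Hz

Second harmonic of the first: 2·222.5 = 445.0 Hz.
Third harmonic of the second: 3·149.8 = 449.4 Hz.
f_beat = |445.0 − 449.4| = 4.4 Hz.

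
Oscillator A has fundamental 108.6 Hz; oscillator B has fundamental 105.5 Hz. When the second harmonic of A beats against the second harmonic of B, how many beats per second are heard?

Second harmonic of the first: 2·108.6 = 217.2 Hz.
Second harmonic of the second: 2·105.5 = 211.0 Hz.
f_beat = |217.2 − 211.0| = 6.2 Hz.

6.2 Hz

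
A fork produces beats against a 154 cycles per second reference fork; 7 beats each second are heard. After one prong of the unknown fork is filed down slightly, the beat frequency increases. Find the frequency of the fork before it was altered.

161 Hz

|f − 154| = 7, so the fork was at either 147 Hz or 161 Hz.
Filing a prong removes mass and raises the fork's frequency; the adjustment raises the fork's frequency.
The beat rate rose, so the adjustment moved the fork further from 154 Hz — it was already above the reference.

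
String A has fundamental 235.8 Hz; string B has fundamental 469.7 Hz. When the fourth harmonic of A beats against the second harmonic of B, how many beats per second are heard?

3.8 Hz

Fourth harmonic of the first: 4·235.8 = 943.2 Hz.
Second harmonic of the second: 2·469.7 = 939.4 Hz.
f_beat = |943.2 − 939.4| = 3.8 Hz.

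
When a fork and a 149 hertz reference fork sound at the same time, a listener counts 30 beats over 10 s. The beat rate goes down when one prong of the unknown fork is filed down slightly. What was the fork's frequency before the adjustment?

Beat frequency = 30/10 = 3 Hz.
|f − 149| = 3, so the fork was at either 146 Hz or 152 Hz.
Filing a prong removes mass and raises the fork's frequency; the adjustment raises the fork's frequency.
The beat rate fell, so the adjustment moved the fork toward 149 Hz — it must have started below the reference.

146 Hz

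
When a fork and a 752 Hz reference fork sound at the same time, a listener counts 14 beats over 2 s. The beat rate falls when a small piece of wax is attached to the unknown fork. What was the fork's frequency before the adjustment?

759 Hz

Beat frequency = 14/2 = 7 Hz.
|f − 752| = 7, so the fork was at either 745 Hz or 759 Hz.
Loading a fork with wax lowers its frequency; the adjustment lowers the fork's frequency.
The beat rate fell, so the adjustment moved the fork toward 752 Hz — it must have started above the reference.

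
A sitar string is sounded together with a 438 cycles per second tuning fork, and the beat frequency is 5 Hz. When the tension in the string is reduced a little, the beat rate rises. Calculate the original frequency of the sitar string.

433 Hz

|f − 438| = 5, so the sitar string was at either 433 Hz or 443 Hz.
Lower tension means lower frequency; the adjustment lowers the sitar string's frequency.
The beat rate rose, so the adjustment moved the sitar string further from 438 Hz — it was already below the reference.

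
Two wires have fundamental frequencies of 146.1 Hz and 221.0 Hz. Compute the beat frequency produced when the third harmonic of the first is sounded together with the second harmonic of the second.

3.7 Hz

Third harmonic of the first: 3·146.1 = 438.3 Hz.
Second harmonic of the second: 2·221.0 = 442.0 Hz.
f_beat = |438.3 − 442.0| = 3.7 Hz.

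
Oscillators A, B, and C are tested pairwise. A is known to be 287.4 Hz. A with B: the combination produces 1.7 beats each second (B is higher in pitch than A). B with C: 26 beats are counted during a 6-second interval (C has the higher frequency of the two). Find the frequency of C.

B is above A, so f_B = 287.4 + 1.7 = 289.1 Hz.
B–C: Beat frequency = 26/6 = 4.3333 Hz.
C is above B, so f_C = 289.1 + 4.3333 = 293.4333 Hz.

293.4333 Hz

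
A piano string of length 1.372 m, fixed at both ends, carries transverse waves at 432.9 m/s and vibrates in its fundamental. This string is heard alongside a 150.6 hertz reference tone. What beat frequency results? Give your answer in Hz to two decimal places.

7.16 Hz

For a string fixed at both ends, f_n = n·v/(2L) = 1·432.9/(2·1.372) = 157.7624 Hz.
f_beat = |157.7624 − 150.6| = 7.16 Hz.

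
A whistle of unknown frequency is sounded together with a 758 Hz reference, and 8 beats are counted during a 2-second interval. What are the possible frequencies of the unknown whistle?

754 Hz or 762 Hz

Beat frequency = 8/2 = 4 Hz.
|f − 758| = 4, so f = 758 ± 4.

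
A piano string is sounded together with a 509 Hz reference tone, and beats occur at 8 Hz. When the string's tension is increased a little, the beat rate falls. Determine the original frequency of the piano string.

501 Hz

|f − 509| = 8, so the piano string was at either 501 Hz or 517 Hz.
Higher tension means higher frequency; the adjustment raises the piano string's frequency.
The beat rate fell, so the adjustment moved the piano string toward 509 Hz — it must have started below the reference.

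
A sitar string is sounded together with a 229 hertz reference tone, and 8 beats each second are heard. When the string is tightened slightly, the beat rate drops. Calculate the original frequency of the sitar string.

221 Hz

|f − 229| = 8, so the sitar string was at either 221 Hz or 237 Hz.
Increasing tension raises a string's frequency; the adjustment raises the sitar string's frequency.
The beat rate fell, so the adjustment moved the sitar string toward 229 Hz — it must have started below the reference.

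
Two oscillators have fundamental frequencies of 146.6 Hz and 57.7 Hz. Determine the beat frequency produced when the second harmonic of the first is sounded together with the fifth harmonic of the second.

Second harmonic of the first: 2·146.6 = 293.2 Hz.
Fifth harmonic of the second: 5·57.7 = 288.5 Hz.
f_beat = |293.2 − 288.5| = 4.7 Hz.

4.7 Hz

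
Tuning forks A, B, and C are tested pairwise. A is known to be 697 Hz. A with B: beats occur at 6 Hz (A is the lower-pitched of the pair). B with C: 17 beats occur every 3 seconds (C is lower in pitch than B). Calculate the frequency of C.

B is above A, so f_B = 697 + 6 = 703 Hz.
B–C: Beat frequency = 17/3 = 5.6667 Hz.
C is below B, so f_C = 703 − 5.6667 = 697.3333 Hz.

697.3333 Hz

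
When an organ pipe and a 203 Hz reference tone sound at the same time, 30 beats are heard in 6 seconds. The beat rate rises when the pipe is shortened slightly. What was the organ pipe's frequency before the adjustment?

Beat frequency = 30/6 = 5 Hz.
|f − 203| = 5, so the organ pipe was at either 198 Hz or 208 Hz.
A shorter pipe has a higher fundamental; the adjustment raises the organ pipe's frequency.
The beat rate rose, so the adjustment moved the organ pipe further from 203 Hz — it was already above the reference.

208 Hz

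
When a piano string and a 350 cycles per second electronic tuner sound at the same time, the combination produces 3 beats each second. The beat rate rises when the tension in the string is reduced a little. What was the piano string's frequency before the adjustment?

347 Hz

|f − 350| = 3, so the piano string was at either 347 Hz or 353 Hz.
Lower tension means lower frequency; the adjustment lowers the piano string's frequency.
The beat rate rose, so the adjustment moved the piano string further from 350 Hz — it was already below the reference.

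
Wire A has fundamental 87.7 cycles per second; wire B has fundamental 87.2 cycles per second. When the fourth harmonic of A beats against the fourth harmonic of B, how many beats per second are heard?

2.0 Hz

Fourth harmonic of the first: 4·87.7 = 350.8 Hz.
Fourth harmonic of the second: 4·87.2 = 348.8 Hz.
f_beat = |350.8 − 348.8| = 2.0 Hz.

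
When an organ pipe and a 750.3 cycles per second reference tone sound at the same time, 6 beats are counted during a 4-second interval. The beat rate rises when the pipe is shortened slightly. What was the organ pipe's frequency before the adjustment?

751.8 Hz

Beat frequency = 6/4 = 1.5 Hz.
|f − 750.3| = 1.5, so the organ pipe was at either 748.8 Hz or 751.8 Hz.
A shorter pipe has a higher fundamental; the adjustment raises the organ pipe's frequency.
The beat rate rose, so the adjustment moved the organ pipe further from 750.3 Hz — it was already above the reference.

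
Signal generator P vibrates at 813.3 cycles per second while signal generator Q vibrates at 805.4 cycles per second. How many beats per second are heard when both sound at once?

7.9 Hz

f_beat = |f₁ − f₂|.
|813.3 − 805.4| = 7.9 Hz.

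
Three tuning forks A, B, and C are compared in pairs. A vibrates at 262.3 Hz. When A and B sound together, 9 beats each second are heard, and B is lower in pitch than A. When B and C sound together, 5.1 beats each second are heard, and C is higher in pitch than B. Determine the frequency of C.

B is below A, so f_B = 262.3 − 9 = 253.3 Hz.
C is above B, so f_C = 253.3 + 5.1 = 258.4 Hz.

258.4 Hz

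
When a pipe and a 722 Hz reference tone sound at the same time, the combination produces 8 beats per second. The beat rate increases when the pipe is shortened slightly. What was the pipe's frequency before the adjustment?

730 Hz

|f − 722| = 8, so the pipe was at either 714 Hz or 730 Hz.
A shorter pipe has a higher fundamental; the adjustment raises the pipe's frequency.
The beat rate rose, so the adjustment moved the pipe further from 722 Hz — it was already above the reference.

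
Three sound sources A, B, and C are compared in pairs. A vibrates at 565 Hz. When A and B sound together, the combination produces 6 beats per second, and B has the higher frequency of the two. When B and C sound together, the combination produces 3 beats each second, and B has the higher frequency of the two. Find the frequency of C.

568 Hz

B is above A, so f_B = 565 + 6 = 571 Hz.
C is below B, so f_C = 571 − 3 = 568 Hz.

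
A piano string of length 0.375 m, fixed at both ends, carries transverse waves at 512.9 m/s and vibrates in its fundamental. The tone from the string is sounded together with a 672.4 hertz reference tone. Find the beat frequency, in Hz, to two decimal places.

For a string fixed at both ends, f_n = n·v/(2L) = 1·512.9/(2·0.375) = 683.8667 Hz.
f_beat = |683.8667 − 672.4| = 11.47 Hz.

11.47 Hz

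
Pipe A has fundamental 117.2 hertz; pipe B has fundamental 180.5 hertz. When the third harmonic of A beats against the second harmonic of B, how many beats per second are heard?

Third harmonic of the first: 3·117.2 = 351.6 Hz.
Second harmonic of the second: 2·180.5 = 361.0 Hz.
f_beat = |351.6 − 361.0| = 9.4 Hz.

9.4 Hz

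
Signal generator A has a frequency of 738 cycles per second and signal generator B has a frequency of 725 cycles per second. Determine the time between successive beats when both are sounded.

f_beat = |738 − 725| = 13 Hz.
Beat period T = 1 / f_beat = 1 / 13 s.

0.077 s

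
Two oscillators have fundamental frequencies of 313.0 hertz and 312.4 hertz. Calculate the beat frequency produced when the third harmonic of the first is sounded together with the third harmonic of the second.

Third harmonic of the first: 3·313.0 = 939.0 Hz.
Third harmonic of the second: 3·312.4 = 937.2 Hz.
f_beat = |939.0 − 937.2| = 1.8 Hz.

1.8 Hz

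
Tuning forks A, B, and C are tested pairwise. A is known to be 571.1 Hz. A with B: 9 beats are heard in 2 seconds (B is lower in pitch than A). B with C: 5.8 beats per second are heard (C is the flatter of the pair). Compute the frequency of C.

A–B: Beat frequency = 9/2 = 4.5 Hz.
B is below A, so f_B = 571.1 − 4.5 = 566.6 Hz.
C is below B, so f_C = 566.6 − 5.8 = 560.8 Hz.

560.8 Hz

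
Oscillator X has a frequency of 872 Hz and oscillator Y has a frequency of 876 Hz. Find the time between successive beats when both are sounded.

f_beat = |872 − 876| = 4 Hz.
Beat period T = 1 / f_beat = 1 / 4 s.

0.250 s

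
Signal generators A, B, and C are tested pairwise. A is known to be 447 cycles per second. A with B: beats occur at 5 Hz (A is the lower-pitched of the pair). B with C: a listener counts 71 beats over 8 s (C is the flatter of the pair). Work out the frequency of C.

B is above A, so f_B = 447 + 5 = 452 Hz.
B–C: Beat frequency = 71/8 = 8.875 Hz.
C is below B, so f_C = 452 − 8.875 = 443.125 Hz.

443.125 Hz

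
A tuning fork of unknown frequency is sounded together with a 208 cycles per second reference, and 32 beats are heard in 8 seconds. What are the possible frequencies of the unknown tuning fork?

204 Hz or 212 Hz

Beat frequency = 32/8 = 4 Hz.
|f − 208| = 4, so f = 208 ± 4.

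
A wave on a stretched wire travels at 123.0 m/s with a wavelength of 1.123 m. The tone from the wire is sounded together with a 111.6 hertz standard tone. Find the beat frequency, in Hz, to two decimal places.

Source frequency f = v/λ = 123.0/1.123 = 109.5280 Hz.
f_beat = |109.5280 − 111.6| = 2.07 Hz.

2.07 Hz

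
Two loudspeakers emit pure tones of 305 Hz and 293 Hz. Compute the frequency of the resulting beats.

f_beat = |f₁ − f₂|.
|305 − 293| = 12 Hz.

12 Hz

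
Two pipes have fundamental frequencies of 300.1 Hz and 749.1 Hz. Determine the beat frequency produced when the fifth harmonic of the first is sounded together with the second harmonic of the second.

Fifth harmonic of the first: 5·300.1 = 1500.5 Hz.
Second harmonic of the second: 2·749.1 = 1498.2 Hz.
f_beat = |1500.5 − 1498.2| = 2.3 Hz.

2.3 Hz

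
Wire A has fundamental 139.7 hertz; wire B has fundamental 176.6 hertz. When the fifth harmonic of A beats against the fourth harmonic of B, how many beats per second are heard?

7.9 Hz

Fifth harmonic of the first: 5·139.7 = 698.5 Hz.
Fourth harmonic of the second: 4·176.6 = 706.4 Hz.
f_beat = |698.5 − 706.4| = 7.9 Hz.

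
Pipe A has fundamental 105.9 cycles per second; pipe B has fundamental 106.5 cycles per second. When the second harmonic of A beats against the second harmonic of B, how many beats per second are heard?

Second harmonic of the first: 2·105.9 = 211.8 Hz.
Second harmonic of the second: 2·106.5 = 213.0 Hz.
f_beat = |211.8 − 213.0| = 1.2 Hz.

1.2 Hz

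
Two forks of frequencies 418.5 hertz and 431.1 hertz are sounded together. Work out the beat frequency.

12.6 Hz

Beats arise from superposition of two nearby frequencies; the beat rate is |f₁ − f₂|.
|418.5 − 431.1| = 12.6 Hz.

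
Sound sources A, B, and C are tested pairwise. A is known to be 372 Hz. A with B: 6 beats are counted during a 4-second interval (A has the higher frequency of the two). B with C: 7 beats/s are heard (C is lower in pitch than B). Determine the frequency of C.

363.5 Hz

A–B: Beat frequency = 6/4 = 1.5 Hz.
B is below A, so f_B = 372 − 1.5 = 370.5 Hz.
C is below B, so f_C = 370.5 − 7 = 363.5 Hz.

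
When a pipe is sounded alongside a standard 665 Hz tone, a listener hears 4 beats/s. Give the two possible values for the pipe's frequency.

|f − 665| = 4, so f = 665 ± 4.

661 Hz or 669 Hz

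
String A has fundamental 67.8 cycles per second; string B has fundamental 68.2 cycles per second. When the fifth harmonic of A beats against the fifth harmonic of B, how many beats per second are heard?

Fifth harmonic of the first: 5·67.8 = 339.0 Hz.
Fifth harmonic of the second: 5·68.2 = 341.0 Hz.
f_beat = |339.0 − 341.0| = 2.0 Hz.

2.0 Hz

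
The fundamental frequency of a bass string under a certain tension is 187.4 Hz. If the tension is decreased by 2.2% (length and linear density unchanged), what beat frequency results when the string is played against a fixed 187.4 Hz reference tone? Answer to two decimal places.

2.07 Hz

For a string, f ∝ √T, so the new frequency is 187.4·√0.978 = 185.3271 Hz.
f_beat = |185.3271 − 187.4| = 2.07 Hz.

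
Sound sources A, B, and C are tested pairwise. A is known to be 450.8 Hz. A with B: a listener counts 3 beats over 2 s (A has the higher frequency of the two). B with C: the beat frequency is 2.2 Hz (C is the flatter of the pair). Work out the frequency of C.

A–B: Beat frequency = 3/2 = 1.5 Hz.
B is below A, so f_B = 450.8 − 1.5 = 449.3 Hz.
C is below B, so f_C = 449.3 − 2.2 = 447.1 Hz.

447.1 Hz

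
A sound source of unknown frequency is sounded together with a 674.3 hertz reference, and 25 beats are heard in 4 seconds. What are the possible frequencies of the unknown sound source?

Beat frequency = 25/4 = 6.25 Hz.
|f − 674.3| = 6.25, so f = 674.3 ± 6.25.

668.05 Hz or 680.55 Hz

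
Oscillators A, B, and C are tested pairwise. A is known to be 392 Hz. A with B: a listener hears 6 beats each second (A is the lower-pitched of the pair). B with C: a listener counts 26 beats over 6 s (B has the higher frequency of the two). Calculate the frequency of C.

B is above A, so f_B = 392 + 6 = 398 Hz.
B–C: Beat frequency = 26/6 = 4.3333 Hz.
C is below B, so f_C = 398 − 4.3333 = 393.6667 Hz.

393.6667 Hz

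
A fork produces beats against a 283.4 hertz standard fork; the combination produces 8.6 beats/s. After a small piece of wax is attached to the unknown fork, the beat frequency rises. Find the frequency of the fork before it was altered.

274.8 Hz

|f − 283.4| = 8.6, so the fork was at either 274.8 Hz or 292 Hz.
Loading a fork with wax lowers its frequency; the adjustment lowers the fork's frequency.
The beat rate rose, so the adjustment moved the fork further from 283.4 Hz — it was already below the reference.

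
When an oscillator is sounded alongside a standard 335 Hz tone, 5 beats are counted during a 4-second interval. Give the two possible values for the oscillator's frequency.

333.75 Hz or 336.25 Hz

Beat frequency = 5/4 = 1.25 Hz.
|f − 335| = 1.25, so f = 335 ± 1.25.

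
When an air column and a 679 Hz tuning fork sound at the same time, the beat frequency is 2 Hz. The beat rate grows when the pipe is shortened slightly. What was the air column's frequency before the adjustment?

681 Hz

|f − 679| = 2, so the air column was at either 677 Hz or 681 Hz.
A shorter pipe has a higher fundamental; the adjustment raises the air column's frequency.
The beat rate rose, so the adjustment moved the air column further from 679 Hz — it was already above the reference.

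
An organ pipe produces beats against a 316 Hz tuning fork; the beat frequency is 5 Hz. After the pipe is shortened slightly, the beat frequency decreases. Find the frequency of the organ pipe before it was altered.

311 Hz

|f − 316| = 5, so the organ pipe was at either 311 Hz or 321 Hz.
A shorter pipe has a higher fundamental; the adjustment raises the organ pipe's frequency.
The beat rate fell, so the adjustment moved the organ pipe toward 316 Hz — it must have started below the reference.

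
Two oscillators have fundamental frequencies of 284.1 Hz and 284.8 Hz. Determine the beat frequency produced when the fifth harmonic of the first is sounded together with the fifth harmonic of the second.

Fifth harmonic of the first: 5·284.1 = 1420.5 Hz.
Fifth harmonic of the second: 5·284.8 = 1424.0 Hz.
f_beat = |1420.5 − 1424.0| = 3.5 Hz.

3.5 Hz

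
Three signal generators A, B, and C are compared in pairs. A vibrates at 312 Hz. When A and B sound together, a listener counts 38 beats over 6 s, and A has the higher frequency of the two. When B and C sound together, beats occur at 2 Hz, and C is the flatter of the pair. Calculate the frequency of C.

A–B: Beat frequency = 38/6 = 6.3333 Hz.
B is below A, so f_B = 312 − 6.3333 = 305.6667 Hz.
C is below B, so f_C = 305.6667 − 2 = 303.6667 Hz.

303.6667 Hz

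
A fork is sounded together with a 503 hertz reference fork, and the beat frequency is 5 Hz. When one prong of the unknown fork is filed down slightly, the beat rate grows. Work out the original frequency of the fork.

508 Hz

|f − 503| = 5, so the fork was at either 498 Hz or 508 Hz.
Filing a prong removes mass and raises the fork's frequency; the adjustment raises the fork's frequency.
The beat rate rose, so the adjustment moved the fork further from 503 Hz — it was already above the reference.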